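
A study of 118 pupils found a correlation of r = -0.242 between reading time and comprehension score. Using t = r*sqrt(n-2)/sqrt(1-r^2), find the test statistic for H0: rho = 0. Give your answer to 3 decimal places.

t = r·√(n−2) / √(1−r²) with r = -0.242, n = 118
  = -0.242·√116 / √(1 − 0.058564)
  = -0.242·10.770330 / 0.970276
  = -2.606420 / 0.970276 = -2.686

-2.686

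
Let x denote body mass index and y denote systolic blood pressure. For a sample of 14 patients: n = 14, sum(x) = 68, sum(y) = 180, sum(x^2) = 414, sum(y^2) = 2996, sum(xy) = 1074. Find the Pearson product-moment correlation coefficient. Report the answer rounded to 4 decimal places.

S_xy = nΣxy − ΣxΣy = 14·1074 − 68·180 = 15036 − 12240 = 2796
S_xx = nΣx² − (Σx)² = 14·414 − 68² = 5796 − 4624 = 1172
S_yy = nΣy² − (Σy)² = 14·2996 − 180² = 41944 − 32400 = 9544
r = S_xy / √(S_xx·S_yy) = 2796 / √(1172·9544) = 2796 / √11185568 = 2796 / 3344.4832 = 0.8360

0.8360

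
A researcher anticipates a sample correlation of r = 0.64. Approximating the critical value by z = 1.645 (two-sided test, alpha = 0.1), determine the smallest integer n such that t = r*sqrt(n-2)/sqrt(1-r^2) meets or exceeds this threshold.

6

r√(n−2)/√(1−r²) ≥ 1.645  ⇔  n−2 ≥ (1.645)²·(1−r²)/r²
(1−r²)/r² = (1−0.4096)/0.4096 = 1.4414
n ≥ 2 + 2.706025·1.4414 = 2 + 3.9005 = 5.9005
⌈5.9005⌉ = 6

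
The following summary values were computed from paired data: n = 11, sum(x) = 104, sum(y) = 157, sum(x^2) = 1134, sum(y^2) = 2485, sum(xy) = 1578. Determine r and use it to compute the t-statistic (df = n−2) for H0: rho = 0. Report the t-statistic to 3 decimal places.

1.678

S_xy = nΣxy − ΣxΣy = 11·1578 − 104·157 = 17358 − 16328 = 1030
S_xx = nΣx² − (Σx)² = 11·1134 − 104² = 12474 − 10816 = 1658
S_yy = nΣy² − (Σy)² = 11·2485 − 157² = 27335 − 24649 = 2686
r = S_xy / √(S_xx·S_yy) = 1030 / √(1658·2686) = 1030 / √4453388 = 1030 / 2110.3052 = 0.4881
t = r·√(n−2)/√(1−r²) = 0.4881·√9 / √(1−0.238242) = 1.464300 / 0.872787 = 1.678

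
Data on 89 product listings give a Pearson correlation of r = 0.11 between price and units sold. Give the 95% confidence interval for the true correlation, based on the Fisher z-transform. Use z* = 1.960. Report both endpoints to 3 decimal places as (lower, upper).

(-0.101, 0.311)

Fisher z: z_r = atanh(r) = ½·ln((1+0.11)/(1−0.11)) = 0.110447
SE(z) = 1/√(n−3) = 1/√86 = 0.107833
95% ⇒ z* = 1.960; margin = 1.960·0.107833 = 0.211353
CI on z-scale: (-0.100906, 0.321800)
Back-transform: tanh(-0.100906) = -0.100565, tanh(0.321800) = 0.311134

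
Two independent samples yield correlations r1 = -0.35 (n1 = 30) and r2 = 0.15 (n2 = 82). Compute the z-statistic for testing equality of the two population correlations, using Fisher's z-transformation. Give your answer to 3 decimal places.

-2.317

Fisher z-transforms: z1 = atanh(-0.35) = -0.365444, z2 = atanh(0.15) = 0.151140; difference d = -0.516584
Var(d) = 1/27 + 1/79 = 0.0370370 + 0.0126582 = 0.0496952
z = d/√Var(d) = -0.516584 / √0.0496952 = -0.516584 / 0.222924 = -2.317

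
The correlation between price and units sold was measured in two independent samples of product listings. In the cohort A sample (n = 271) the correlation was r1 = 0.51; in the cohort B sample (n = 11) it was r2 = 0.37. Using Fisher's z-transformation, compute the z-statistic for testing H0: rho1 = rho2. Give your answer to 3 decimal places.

0.486

Fisher z-transforms: z1 = atanh(0.51) = 0.562730, z2 = atanh(0.37) = 0.388423; difference d = 0.174307
Var(d) = 1/268 + 1/8 = 0.0037313 + 0.1250000 = 0.1287313
z = d/√Var(d) = 0.174307 / √0.1287313 = 0.174307 / 0.358791 = 0.486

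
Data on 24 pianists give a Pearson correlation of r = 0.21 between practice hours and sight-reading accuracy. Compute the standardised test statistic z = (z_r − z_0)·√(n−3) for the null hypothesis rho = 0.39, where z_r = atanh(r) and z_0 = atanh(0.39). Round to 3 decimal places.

-0.910

z_r = atanh(0.21) = 0.213171,  z_0 = atanh(0.39) = 0.411800
SE = 1/√(n−3) = 1/√21 = 0.218218
z = (z_r − z_0)/SE = (0.213171 − 0.411800) / 0.218218 = -0.198629 / 0.218218 = -0.910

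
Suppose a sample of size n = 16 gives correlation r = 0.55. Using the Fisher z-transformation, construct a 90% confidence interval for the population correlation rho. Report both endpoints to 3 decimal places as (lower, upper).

(0.161, 0.791)

z_r = atanh(0.55) = 0.618381;  SE = 1/√(n−3) = 1/√13 = 0.277350
z-limits: 0.618381 ± 1.645·0.277350 = 0.618381 ± 0.456241 = [0.162140, 1.074622]
ρ-limits: (tanh 0.162140, tanh 1.074622) = (0.161, 0.791)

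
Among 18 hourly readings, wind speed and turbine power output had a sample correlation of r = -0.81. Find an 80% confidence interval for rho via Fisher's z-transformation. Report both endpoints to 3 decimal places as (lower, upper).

Fisher z: z_r = atanh(r) = ½·ln((1+(-0.81))/(1−(-0.81))) = -1.127029
SE(z) = 1/√(n−3) = 1/√15 = 0.258199
80% ⇒ z* = 1.282; margin = 1.282·0.258199 = 0.331011
CI on z-scale: (-1.458040, -0.796018)
Back-transform: tanh(-1.458040) = -0.897271, tanh(-0.796018) = -0.661805

(-0.897, -0.662)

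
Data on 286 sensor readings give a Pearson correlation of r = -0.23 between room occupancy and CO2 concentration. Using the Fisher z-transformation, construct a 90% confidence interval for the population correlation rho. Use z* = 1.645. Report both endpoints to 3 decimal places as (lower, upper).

(-0.320, -0.136)

Fisher z: z_r = atanh(r) = ½·ln((1+(-0.23))/(1−(-0.23))) = -0.234189
SE(z) = 1/√(n−3) = 1/√283 = 0.059444
90% ⇒ z* = 1.645; margin = 1.645·0.059444 = 0.097785
CI on z-scale: (-0.331974, -0.136404)
Back-transform: tanh(-0.331974) = -0.320293, tanh(-0.136404) = -0.135564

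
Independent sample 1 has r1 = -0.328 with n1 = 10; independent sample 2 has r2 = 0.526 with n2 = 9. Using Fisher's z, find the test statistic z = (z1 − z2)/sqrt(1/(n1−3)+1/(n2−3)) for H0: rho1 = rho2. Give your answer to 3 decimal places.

z1 = atanh(-0.328) = -0.340585,  z2 = atanh(0.526) = 0.584599
SE = √(1/(n1−3) + 1/(n2−3)) = √(1/7 + 1/6) = √(0.1428571 + 0.1666667) = √0.3095238 = 0.556349
z = (z1 − z2)/SE = (-0.340585 − 0.584599) / 0.556349 = -0.925184 / 0.556349 = -1.663

-1.663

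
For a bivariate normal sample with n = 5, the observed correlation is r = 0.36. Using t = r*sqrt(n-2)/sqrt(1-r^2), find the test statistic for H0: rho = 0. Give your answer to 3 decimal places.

t = r·√(n−2) / √(1−r²) with r = 0.36, n = 5
  = 0.36·√3 / √(1 − 0.1296)
  = 0.36·1.732051 / 0.932952
  = 0.623538 / 0.932952 = 0.668

0.668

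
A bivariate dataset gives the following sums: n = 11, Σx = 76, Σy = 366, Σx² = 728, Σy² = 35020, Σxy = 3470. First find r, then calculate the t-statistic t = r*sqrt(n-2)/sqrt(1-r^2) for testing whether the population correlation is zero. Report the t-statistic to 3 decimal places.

S_xy = nΣxy − ΣxΣy = 11·3470 − 76·366 = 38170 − 27816 = 10354
S_xx = nΣx² − (Σx)² = 11·728 − 76² = 8008 − 5776 = 2232
S_yy = nΣy² − (Σy)² = 11·35020 − 366² = 385220 − 133956 = 251264
r = S_xy / √(S_xx·S_yy) = 10354 / √(2232·251264) = 10354 / √560821248 = 10354 / 23681.6648 = 0.4372
t = r·√(n−2)/√(1−r²) = 0.4372·√9 / √(1−0.191144) = 1.311600 / 0.899364 = 1.458

1.458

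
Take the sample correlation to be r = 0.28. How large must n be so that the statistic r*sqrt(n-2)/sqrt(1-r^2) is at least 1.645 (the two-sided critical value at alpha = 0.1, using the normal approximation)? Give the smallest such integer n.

34

r√(n−2)/√(1−r²) ≥ 1.645  ⇔  n−2 ≥ (1.645)²·(1−r²)/r²
(1−r²)/r² = (1−0.0784)/0.0784 = 11.7551
n ≥ 2 + 2.706025·11.7551 = 2 + 31.8096 = 33.8096
⌈33.8096⌉ = 34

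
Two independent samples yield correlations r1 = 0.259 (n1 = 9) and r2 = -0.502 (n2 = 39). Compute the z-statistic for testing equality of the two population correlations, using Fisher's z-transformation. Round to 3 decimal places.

1.853

Fisher z-transforms: z1 = atanh(0.259) = 0.265036, z2 = atanh(-0.502) = -0.551976; difference d = 0.817012
Var(d) = 1/6 + 1/36 = 0.1666667 + 0.0277778 = 0.1944445
z = d/√Var(d) = 0.817012 / √0.1944445 = 0.817012 / 0.440959 = 1.853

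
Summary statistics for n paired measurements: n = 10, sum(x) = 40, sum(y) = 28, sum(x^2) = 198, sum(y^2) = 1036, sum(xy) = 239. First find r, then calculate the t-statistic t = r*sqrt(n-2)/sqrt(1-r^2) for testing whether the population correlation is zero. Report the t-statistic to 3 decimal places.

2.524

S_xy = nΣxy − ΣxΣy = 10·239 − 40·28 = 2390 − 1120 = 1270
S_xx = nΣx² − (Σx)² = 10·198 − 40² = 1980 − 1600 = 380
S_yy = nΣy² − (Σy)² = 10·1036 − 28² = 10360 − 784 = 9576
r = S_xy / √(S_xx·S_yy) = 1270 / √(380·9576) = 1270 / √3638880 = 1270 / 1907.5849 = 0.6658
t = r·√(n−2)/√(1−r²) = 0.6658·√8 / √(1−0.443290) = 1.883167 / 0.746130 = 2.524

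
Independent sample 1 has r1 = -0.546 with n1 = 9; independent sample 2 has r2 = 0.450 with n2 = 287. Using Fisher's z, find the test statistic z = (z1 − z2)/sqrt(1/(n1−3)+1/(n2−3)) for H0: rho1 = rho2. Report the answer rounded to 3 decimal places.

z1 = atanh(-0.546) = -0.612665,  z2 = atanh(0.450) = 0.484700
SE = √(1/(n1−3) + 1/(n2−3)) = √(1/6 + 1/284) = √(0.1666667 + 0.0035211) = √0.1701878 = 0.412538
z = (z1 − z2)/SE = (-0.612665 − 0.484700) / 0.412538 = -1.097365 / 0.412538 = -2.660

-2.660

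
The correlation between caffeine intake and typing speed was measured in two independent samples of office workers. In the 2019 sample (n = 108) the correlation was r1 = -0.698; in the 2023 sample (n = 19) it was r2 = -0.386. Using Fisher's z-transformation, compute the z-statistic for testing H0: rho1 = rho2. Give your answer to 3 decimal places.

-1.700

z1 = atanh(-0.698) = -0.863390,  z2 = atanh(-0.386) = -0.407091
SE = √(1/(n1−3) + 1/(n2−3)) = √(1/105 + 1/16) = √(0.0095238 + 0.0625000) = √0.0720238 = 0.268373
z = (z1 − z2)/SE = (-0.863390 − (-0.407091)) / 0.268373 = -0.456299 / 0.268373 = -1.700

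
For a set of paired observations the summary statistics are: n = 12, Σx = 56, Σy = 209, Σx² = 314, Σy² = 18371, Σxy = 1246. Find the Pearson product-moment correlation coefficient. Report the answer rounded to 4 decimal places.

0.3073

Numerator: nΣxy − (Σx)(Σy) = 12·1246 − (56)(209) = 3248
Denominator: √[(nΣx²−(Σx)²)(nΣy²−(Σy)²)]
  nΣx²−(Σx)² = 12·314 − 3136 = 632;  nΣy²−(Σy)² = 12·18371 − 43681 = 176771
  √(632·176771) = √111719272 = 10569.7338
r = 3248 / 10569.7338 = 0.3073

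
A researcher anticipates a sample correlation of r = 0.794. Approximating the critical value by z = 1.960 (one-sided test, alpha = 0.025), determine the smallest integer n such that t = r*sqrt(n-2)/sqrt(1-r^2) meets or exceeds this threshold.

Need r·√(n−2)/√(1−r²) ≥ 1.960
√(n−2) ≥ 1.960·√(1−0.630436) / 0.794 = 1.960·0.607918 / 0.794 = 1.5007
n−2 ≥ 2.2521  ⇒  n ≥ 4.2521
Smallest integer n = 5

5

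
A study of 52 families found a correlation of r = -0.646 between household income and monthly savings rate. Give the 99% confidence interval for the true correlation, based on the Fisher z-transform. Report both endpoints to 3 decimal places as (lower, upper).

(-0.813, -0.380)

z_r = atanh(-0.646) = -0.768403;  SE = 1/√(n−3) = 1/√49 = 0.142857
z-limits: -0.768403 ± 2.576·0.142857 = -0.768403 ± 0.368000 = [-1.136403, -0.400403]
ρ-limits: (tanh -1.136403, tanh -0.400403) = (-0.813, -0.380)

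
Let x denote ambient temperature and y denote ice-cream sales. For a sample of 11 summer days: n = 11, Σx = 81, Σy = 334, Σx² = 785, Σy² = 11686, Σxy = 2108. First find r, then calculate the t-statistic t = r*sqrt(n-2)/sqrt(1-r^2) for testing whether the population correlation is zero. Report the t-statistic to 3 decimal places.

-2.575

Numerator: nΣxy − (Σx)(Σy) = 11·2108 − (81)(334) = -3866
Denominator: √[(nΣx²−(Σx)²)(nΣy²−(Σy)²)]
  nΣx²−(Σx)² = 11·785 − 6561 = 2074;  nΣy²−(Σy)² = 11·11686 − 111556 = 16990
  √(2074·16990) = √35237260 = 5936.0980
r = -3866 / 5936.0980 = -0.6513
t = r·√(n−2)/√(1−r²) = -0.6513·√9 / √(1−0.424192) = -1.953900 / 0.758820 = -2.575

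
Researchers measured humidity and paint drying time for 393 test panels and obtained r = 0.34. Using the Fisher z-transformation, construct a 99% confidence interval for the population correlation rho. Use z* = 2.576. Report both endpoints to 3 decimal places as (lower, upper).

(0.220, 0.450)

Fisher z: z_r = atanh(r) = ½·ln((1+0.34)/(1−0.34)) = 0.354093
SE(z) = 1/√(n−3) = 1/√390 = 0.050637
99% ⇒ z* = 2.576; margin = 2.576·0.050637 = 0.130441
CI on z-scale: (0.223652, 0.484534)
Back-transform: tanh(0.223652) = 0.219996, tanh(0.484534) = 0.449867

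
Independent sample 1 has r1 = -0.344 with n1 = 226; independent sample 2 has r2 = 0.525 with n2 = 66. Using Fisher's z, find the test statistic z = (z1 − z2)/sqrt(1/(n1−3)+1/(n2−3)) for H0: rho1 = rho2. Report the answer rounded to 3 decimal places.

-6.601

z1 = atanh(-0.344) = -0.358622,  z2 = atanh(0.525) = 0.583217
SE = √(1/(n1−3) + 1/(n2−3)) = √(1/223 + 1/63) = √(0.0044843 + 0.0158730) = √0.0203573 = 0.142679
z = (z1 − z2)/SE = (-0.358622 − 0.583217) / 0.142679 = -0.941839 / 0.142679 = -6.601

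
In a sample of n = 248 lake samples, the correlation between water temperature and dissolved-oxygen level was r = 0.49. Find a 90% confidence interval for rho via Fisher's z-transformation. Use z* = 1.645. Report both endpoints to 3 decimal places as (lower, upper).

(0.406, 0.566)

Fisher z: z_r = atanh(r) = ½·ln((1+0.49)/(1−0.49)) = 0.536060
SE(z) = 1/√(n−3) = 1/√245 = 0.063888
90% ⇒ z* = 1.645; margin = 1.645·0.063888 = 0.105096
CI on z-scale: (0.430964, 0.641156)
Back-transform: tanh(0.430964) = 0.406127, tanh(0.641156) = 0.565686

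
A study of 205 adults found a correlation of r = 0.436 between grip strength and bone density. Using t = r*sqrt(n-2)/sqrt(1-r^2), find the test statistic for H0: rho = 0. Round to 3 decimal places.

6.903

t = r·√(n−2) / √(1−r²) with r = 0.436, n = 205
  = 0.436·√203 / √(1 − 0.190096)
  = 0.436·14.247807 / 0.899947
  = 6.212044 / 0.899947 = 6.903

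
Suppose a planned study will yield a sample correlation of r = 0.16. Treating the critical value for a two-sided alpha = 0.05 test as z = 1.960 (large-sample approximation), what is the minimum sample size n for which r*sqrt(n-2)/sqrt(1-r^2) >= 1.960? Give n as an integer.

149

Need r·√(n−2)/√(1−r²) ≥ 1.960
√(n−2) ≥ 1.960·√(1−0.0256) / 0.16 = 1.960·0.987117 / 0.16 = 12.0922
n−2 ≥ 146.2213  ⇒  n ≥ 148.2213
Smallest integer n = 149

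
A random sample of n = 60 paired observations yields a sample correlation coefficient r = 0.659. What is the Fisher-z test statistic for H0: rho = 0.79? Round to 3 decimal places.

-2.117

Fisher z: atanh(0.659) = 0.791044, atanh(0.79) = 1.071432
z = (z_r − z_0)·√(n−3) = (0.791044 − 1.071432)·√57 = -0.280388 · 7.549834 = -2.117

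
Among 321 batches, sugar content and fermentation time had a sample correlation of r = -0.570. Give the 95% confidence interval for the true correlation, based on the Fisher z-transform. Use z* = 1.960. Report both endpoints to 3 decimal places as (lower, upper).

(-0.640, -0.491)

z_r = atanh(-0.570) = -0.647523;  SE = 1/√(n−3) = 1/√318 = 0.056077
z-limits: -0.647523 ± 1.960·0.056077 = -0.647523 ± 0.109911 = [-0.757434, -0.537612]
ρ-limits: (tanh -0.757434, tanh -0.537612) = (-0.640, -0.491)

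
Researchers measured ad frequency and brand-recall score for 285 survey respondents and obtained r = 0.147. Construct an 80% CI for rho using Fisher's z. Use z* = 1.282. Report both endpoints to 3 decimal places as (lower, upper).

(0.072, 0.221)

Fisher z: z_r = atanh(r) = ½·ln((1+0.147)/(1−0.147)) = 0.148073
SE(z) = 1/√(n−3) = 1/√282 = 0.059549
80% ⇒ z* = 1.282; margin = 1.282·0.059549 = 0.076342
CI on z-scale: (0.071731, 0.224415)
Back-transform: tanh(0.071731) = 0.071608, tanh(0.224415) = 0.220722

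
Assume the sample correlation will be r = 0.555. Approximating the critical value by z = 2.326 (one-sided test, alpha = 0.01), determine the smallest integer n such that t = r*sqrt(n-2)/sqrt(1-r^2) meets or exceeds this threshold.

Need r·√(n−2)/√(1−r²) ≥ 2.326
√(n−2) ≥ 2.326·√(1−0.308025) / 0.555 = 2.326·0.831850 / 0.555 = 3.4863
n−2 ≥ 12.1543  ⇒  n ≥ 14.1543
Smallest integer n = 15

15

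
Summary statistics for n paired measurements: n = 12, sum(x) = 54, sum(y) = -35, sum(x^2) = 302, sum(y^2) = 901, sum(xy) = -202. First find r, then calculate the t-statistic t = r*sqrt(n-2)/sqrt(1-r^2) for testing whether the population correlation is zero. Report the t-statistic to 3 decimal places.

Numerator: nΣxy − (Σx)(Σy) = 12·(-202) − (54)(-35) = -534
Denominator: √[(nΣx²−(Σx)²)(nΣy²−(Σy)²)]
  nΣx²−(Σx)² = 12·302 − 2916 = 708;  nΣy²−(Σy)² = 12·901 − 1225 = 9587
  √(708·9587) = √6787596 = 2605.3015
r = -534 / 2605.3015 = -0.2050
t = r·√(n−2)/√(1−r²) = -0.2050·√10 / √(1−0.042025) = -0.648267 / 0.978762 = -0.662

-0.662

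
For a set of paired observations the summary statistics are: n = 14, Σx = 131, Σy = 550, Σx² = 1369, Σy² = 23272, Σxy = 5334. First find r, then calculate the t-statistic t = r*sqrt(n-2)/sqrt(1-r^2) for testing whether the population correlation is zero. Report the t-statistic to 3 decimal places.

1.441

Numerator: nΣxy − (Σx)(Σy) = 14·5334 − (131)(550) = 2626
Denominator: √[(nΣx²−(Σx)²)(nΣy²−(Σy)²)]
  nΣx²−(Σx)² = 14·1369 − 17161 = 2005;  nΣy²−(Σy)² = 14·23272 − 302500 = 23308
  √(2005·23308) = √46732540 = 6836.1202
r = 2626 / 6836.1202 = 0.3841
t = r·√(n−2)/√(1−r²) = 0.3841·√12 / √(1−0.147533) = 1.330561 / 0.923291 = 1.441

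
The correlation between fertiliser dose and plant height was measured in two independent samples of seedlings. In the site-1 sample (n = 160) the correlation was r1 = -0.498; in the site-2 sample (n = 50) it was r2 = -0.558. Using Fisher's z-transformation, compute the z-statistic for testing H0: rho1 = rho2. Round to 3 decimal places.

0.501

Fisher z-transforms: z1 = atanh(-0.498) = -0.546643, z2 = atanh(-0.558) = -0.629924; difference d = 0.083281
Var(d) = 1/157 + 1/47 = 0.0063694 + 0.0212766 = 0.0276460
z = d/√Var(d) = 0.083281 / √0.0276460 = 0.083281 / 0.166271 = 0.501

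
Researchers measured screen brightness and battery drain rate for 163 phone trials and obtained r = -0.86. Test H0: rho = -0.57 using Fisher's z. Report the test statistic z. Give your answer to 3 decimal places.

-8.169

Fisher z: atanh(-0.86) = -1.293345, atanh(-0.57) = -0.647523
z = (z_r − z_0)·√(n−3) = (-1.293345 − (-0.647523))·√160 = -0.645822 · 12.649111 = -8.169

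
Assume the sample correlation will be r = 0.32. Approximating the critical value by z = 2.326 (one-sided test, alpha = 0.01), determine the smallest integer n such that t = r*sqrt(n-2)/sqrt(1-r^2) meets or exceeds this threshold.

Need r·√(n−2)/√(1−r²) ≥ 2.326
√(n−2) ≥ 2.326·√(1−0.1024) / 0.32 = 2.326·0.947418 / 0.32 = 6.8865
n−2 ≥ 47.4239  ⇒  n ≥ 49.4239
Smallest integer n = 50

50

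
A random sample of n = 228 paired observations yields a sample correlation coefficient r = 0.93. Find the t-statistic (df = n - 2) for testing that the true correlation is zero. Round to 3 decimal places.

t = r·√(n−2) / √(1−r²) with r = 0.93, n = 228
  = 0.93·√226 / √(1 − 0.8649)
  = 0.93·15.033296 / 0.367560
  = 13.980965 / 0.367560 = 38.037

38.037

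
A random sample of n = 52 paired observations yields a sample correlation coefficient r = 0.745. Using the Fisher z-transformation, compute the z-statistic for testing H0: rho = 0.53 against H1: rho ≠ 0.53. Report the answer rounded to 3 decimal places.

2.600

Fisher z: atanh(0.745) = 0.961623, atanh(0.53) = 0.590145
z = (z_r − z_0)·√(n−3) = (0.961623 − 0.590145)·√49 = 0.371478 · 7.000000 = 2.600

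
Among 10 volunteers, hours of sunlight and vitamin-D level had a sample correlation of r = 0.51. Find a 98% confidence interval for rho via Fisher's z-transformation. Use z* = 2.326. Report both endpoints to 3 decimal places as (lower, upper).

(-0.306, 0.894)

Fisher z: z_r = atanh(r) = ½·ln((1+0.51)/(1−0.51)) = 0.562730
SE(z) = 1/√(n−3) = 1/√7 = 0.377964
98% ⇒ z* = 2.326; margin = 2.326·0.377964 = 0.879144
CI on z-scale: (-0.316414, 1.441874)
Back-transform: tanh(-0.316414) = -0.306261, tanh(1.441874) = 0.894074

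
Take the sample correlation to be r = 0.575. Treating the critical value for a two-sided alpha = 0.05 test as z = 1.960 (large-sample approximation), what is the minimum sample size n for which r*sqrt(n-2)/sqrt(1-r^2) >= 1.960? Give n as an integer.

Need r·√(n−2)/√(1−r²) ≥ 1.960
√(n−2) ≥ 1.960·√(1−0.330625) / 0.575 = 1.960·0.818153 / 0.575 = 2.7888
n−2 ≥ 7.7774  ⇒  n ≥ 9.7774
Smallest integer n = 10

10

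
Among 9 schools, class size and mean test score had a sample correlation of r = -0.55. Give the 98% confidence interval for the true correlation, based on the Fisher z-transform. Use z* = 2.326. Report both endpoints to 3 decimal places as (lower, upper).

z_r = atanh(-0.55) = -0.618381;  SE = 1/√(n−3) = 1/√6 = 0.408248
z-limits: -0.618381 ± 2.326·0.408248 = -0.618381 ± 0.949585 = [-1.567966, 0.331204]
ρ-limits: (tanh -1.567966, tanh 0.331204) = (-0.917, 0.320)

(-0.917, 0.320)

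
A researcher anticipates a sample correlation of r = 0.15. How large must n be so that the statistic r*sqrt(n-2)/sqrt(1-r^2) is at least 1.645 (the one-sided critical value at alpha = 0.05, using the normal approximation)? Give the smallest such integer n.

Need r·√(n−2)/√(1−r²) ≥ 1.645
√(n−2) ≥ 1.645·√(1−0.0225) / 0.15 = 1.645·0.988686 / 0.15 = 10.8426
n−2 ≥ 117.5620  ⇒  n ≥ 119.5620
Smallest integer n = 120

120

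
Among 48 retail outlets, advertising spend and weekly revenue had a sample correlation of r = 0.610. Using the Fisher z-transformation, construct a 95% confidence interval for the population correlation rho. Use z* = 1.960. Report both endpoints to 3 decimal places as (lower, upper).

z_r = atanh(0.610) = 0.708921;  SE = 1/√(n−3) = 1/√45 = 0.149071
z-limits: 0.708921 ± 1.960·0.149071 = 0.708921 ± 0.292179 = [0.416742, 1.001100]
ρ-limits: (tanh 0.416742, tanh 1.001100) = (0.394, 0.762)

(0.394, 0.762)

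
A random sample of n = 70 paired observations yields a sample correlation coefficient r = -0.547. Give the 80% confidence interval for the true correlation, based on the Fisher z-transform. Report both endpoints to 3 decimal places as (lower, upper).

(-0.647, -0.428)

z_r = atanh(-0.547) = -0.614090;  SE = 1/√(n−3) = 1/√67 = 0.122169
z-limits: -0.614090 ± 1.282·0.122169 = -0.614090 ± 0.156621 = [-0.770711, -0.457469]
ρ-limits: (tanh -0.770711, tanh -0.457469) = (-0.647, -0.428)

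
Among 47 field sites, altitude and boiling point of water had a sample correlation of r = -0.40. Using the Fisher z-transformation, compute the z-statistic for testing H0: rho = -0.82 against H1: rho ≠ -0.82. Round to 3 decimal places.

Fisher z: atanh(-0.40) = -0.423649, atanh(-0.82) = -1.156817
z = (z_r − z_0)·√(n−3) = (-0.423649 − (-1.156817))·√44 = 0.733168 · 6.633250 = 4.863

4.863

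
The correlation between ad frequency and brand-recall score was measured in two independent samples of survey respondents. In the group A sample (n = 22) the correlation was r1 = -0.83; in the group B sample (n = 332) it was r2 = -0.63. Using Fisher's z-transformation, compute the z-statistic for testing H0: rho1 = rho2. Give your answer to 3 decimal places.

-1.893

Fisher z-transforms: z1 = atanh(-0.83) = -1.188136, z2 = atanh(-0.63) = -0.741416; difference d = -0.446720
Var(d) = 1/19 + 1/329 = 0.0526316 + 0.0030395 = 0.0556711
z = d/√Var(d) = -0.446720 / √0.0556711 = -0.446720 / 0.235947 = -1.893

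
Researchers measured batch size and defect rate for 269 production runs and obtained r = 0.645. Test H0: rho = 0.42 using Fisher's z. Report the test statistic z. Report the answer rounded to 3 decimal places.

5.203

z_r = atanh(0.645) = 0.766689,  z_0 = atanh(0.42) = 0.447692
SE = 1/√(n−3) = 1/√266 = 0.061314
z = (z_r − z_0)/SE = (0.766689 − 0.447692) / 0.061314 = 0.318997 / 0.061314 = 5.203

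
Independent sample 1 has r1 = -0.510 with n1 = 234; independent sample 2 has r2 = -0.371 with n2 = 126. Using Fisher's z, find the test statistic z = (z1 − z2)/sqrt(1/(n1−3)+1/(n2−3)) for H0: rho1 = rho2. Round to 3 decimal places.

Fisher z-transforms: z1 = atanh(-0.510) = -0.562730, z2 = atanh(-0.371) = -0.389582; difference d = -0.173148
Var(d) = 1/231 + 1/123 = 0.0043290 + 0.0081301 = 0.0124591
z = d/√Var(d) = -0.173148 / √0.0124591 = -0.173148 / 0.111620 = -1.551

-1.551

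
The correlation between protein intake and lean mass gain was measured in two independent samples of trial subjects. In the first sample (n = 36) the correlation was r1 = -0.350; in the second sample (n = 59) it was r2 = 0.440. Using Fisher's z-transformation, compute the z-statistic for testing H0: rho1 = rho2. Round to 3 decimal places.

-3.817

Fisher z-transforms: z1 = atanh(-0.350) = -0.365444, z2 = atanh(0.440) = 0.472231; difference d = -0.837675
Var(d) = 1/33 + 1/56 = 0.0303030 + 0.0178571 = 0.0481601
z = d/√Var(d) = -0.837675 / √0.0481601 = -0.837675 / 0.219454 = -3.817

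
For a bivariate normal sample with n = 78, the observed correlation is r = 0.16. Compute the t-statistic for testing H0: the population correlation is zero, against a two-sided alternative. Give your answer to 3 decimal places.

t = r·√(n−2) / √(1−r²) with r = 0.16, n = 78
  = 0.16·√76 / √(1 − 0.0256)
  = 0.16·8.717798 / 0.987117
  = 1.394848 / 0.987117 = 1.413

1.413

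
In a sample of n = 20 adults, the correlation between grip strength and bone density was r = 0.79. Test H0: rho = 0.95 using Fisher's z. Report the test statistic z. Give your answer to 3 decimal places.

-3.135

Fisher z: atanh(0.79) = 1.071432, atanh(0.95) = 1.831781
z = (z_r − z_0)·√(n−3) = (1.071432 − 1.831781)·√17 = -0.760349 · 4.123106 = -3.135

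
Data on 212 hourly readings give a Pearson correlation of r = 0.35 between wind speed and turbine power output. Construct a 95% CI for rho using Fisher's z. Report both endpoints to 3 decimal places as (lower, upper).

(0.226, 0.463)

Fisher z: z_r = atanh(r) = ½·ln((1+0.35)/(1−0.35)) = 0.365444
SE(z) = 1/√(n−3) = 1/√209 = 0.069171
95% ⇒ z* = 1.960; margin = 1.960·0.069171 = 0.135575
CI on z-scale: (0.229869, 0.501019)
Back-transform: tanh(0.229869) = 0.225904, tanh(0.501019) = 0.462918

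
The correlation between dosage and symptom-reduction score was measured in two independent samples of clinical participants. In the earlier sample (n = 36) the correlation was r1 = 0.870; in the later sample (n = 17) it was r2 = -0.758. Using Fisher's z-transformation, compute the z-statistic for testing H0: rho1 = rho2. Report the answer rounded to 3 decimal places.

Fisher z-transforms: z1 = atanh(0.870) = 1.333080, z2 = atanh(-0.758) = -0.991497; difference d = 2.324577
Var(d) = 1/33 + 1/14 = 0.0303030 + 0.0714286 = 0.1017316
z = d/√Var(d) = 2.324577 / √0.1017316 = 2.324577 / 0.318954 = 7.288

7.288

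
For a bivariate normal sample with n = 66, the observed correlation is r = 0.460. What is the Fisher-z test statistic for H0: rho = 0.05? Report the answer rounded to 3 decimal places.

z_r = atanh(0.460) = 0.497311,  z_0 = atanh(0.05) = 0.050042
SE = 1/√(n−3) = 1/√63 = 0.125988
z = (z_r − z_0)/SE = (0.497311 − 0.050042) / 0.125988 = 0.447269 / 0.125988 = 3.550

3.550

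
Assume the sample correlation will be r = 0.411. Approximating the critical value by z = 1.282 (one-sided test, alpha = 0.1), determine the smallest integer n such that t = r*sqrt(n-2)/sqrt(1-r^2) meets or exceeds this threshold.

11

r√(n−2)/√(1−r²) ≥ 1.282  ⇔  n−2 ≥ (1.282)²·(1−r²)/r²
(1−r²)/r² = (1−0.168921)/0.168921 = 4.9199
n ≥ 2 + 1.643524·4.9199 = 2 + 8.0860 = 10.0860
⌈10.0860⌉ = 11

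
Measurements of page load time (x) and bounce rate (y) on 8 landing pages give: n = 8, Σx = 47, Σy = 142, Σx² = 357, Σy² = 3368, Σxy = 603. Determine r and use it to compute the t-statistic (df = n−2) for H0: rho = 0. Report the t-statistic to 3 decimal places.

S_xy = nΣxy − ΣxΣy = 8·603 − 47·142 = 4824 − 6674 = -1850
S_xx = nΣx² − (Σx)² = 8·357 − 47² = 2856 − 2209 = 647
S_yy = nΣy² − (Σy)² = 8·3368 − 142² = 26944 − 20164 = 6780
r = S_xy / √(S_xx·S_yy) = -1850 / √(647·6780) = -1850 / √4386660 = -1850 / 2094.4355 = -0.8833
t = r·√(n−2)/√(1−r²) = -0.8833·√6 / √(1−0.780219) = -2.163634 / 0.468808 = -4.615

-4.615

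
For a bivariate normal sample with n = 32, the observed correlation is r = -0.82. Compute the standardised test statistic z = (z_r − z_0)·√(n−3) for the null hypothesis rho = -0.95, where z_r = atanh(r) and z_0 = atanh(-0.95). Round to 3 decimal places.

z_r = atanh(-0.82) = -1.156817,  z_0 = atanh(-0.95) = -1.831781
SE = 1/√(n−3) = 1/√29 = 0.185695
z = (z_r − z_0)/SE = (-1.156817 − (-1.831781)) / 0.185695 = 0.674964 / 0.185695 = 3.635

3.635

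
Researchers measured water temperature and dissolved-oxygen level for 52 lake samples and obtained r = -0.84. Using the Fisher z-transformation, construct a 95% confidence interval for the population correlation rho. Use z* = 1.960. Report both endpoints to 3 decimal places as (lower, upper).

Fisher z: z_r = atanh(r) = ½·ln((1+(-0.84))/(1−(-0.84))) = -1.221174
SE(z) = 1/√(n−3) = 1/√49 = 0.142857
95% ⇒ z* = 1.960; margin = 1.960·0.142857 = 0.280000
CI on z-scale: (-1.501174, -0.941174)
Back-transform: tanh(-1.501174) = -0.905360, tanh(-0.941174) = -0.735761

(-0.905, -0.736)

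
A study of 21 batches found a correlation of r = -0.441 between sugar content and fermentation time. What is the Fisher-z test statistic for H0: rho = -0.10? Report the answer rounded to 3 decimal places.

z_r = atanh(-0.441) = -0.473472,  z_0 = atanh(-0.10) = -0.100335
SE = 1/√(n−3) = 1/√18 = 0.235702
z = (z_r − z_0)/SE = (-0.473472 − (-0.100335)) / 0.235702 = -0.373137 / 0.235702 = -1.583

-1.583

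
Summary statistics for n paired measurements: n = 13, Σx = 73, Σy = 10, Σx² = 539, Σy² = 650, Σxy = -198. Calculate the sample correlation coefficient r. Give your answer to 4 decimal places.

Numerator: nΣxy − (Σx)(Σy) = 13·(-198) − (73)(10) = -3304
Denominator: √[(nΣx²−(Σx)²)(nΣy²−(Σy)²)]
  nΣx²−(Σx)² = 13·539 − 5329 = 1678;  nΣy²−(Σy)² = 13·650 − 100 = 8350
  √(1678·8350) = √14011300 = 3743.1671
r = -3304 / 3743.1671 = -0.8827

-0.8827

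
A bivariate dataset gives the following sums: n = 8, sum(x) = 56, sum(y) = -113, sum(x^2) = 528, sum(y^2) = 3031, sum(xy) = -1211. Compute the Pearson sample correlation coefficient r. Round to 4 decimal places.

Numerator: nΣxy − (Σx)(Σy) = 8·(-1211) − (56)(-113) = -3360
Denominator: √[(nΣx²−(Σx)²)(nΣy²−(Σy)²)]
  nΣx²−(Σx)² = 8·528 − 3136 = 1088;  nΣy²−(Σy)² = 8·3031 − 12769 = 11479
  √(1088·11479) = √12489152 = 3533.9994
r = -3360 / 3533.9994 = -0.9508

-0.9508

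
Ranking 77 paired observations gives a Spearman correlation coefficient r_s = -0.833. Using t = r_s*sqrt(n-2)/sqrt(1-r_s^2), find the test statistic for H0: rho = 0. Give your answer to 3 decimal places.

t = r_s·√(n−2) / √(1−r_s²) with r_s = -0.833, n = 77
  = -0.833·√75 / √(1 − 0.693889)
  = -0.833·8.660254 / 0.553273
  = -7.213992 / 0.553273 = -13.039

-13.039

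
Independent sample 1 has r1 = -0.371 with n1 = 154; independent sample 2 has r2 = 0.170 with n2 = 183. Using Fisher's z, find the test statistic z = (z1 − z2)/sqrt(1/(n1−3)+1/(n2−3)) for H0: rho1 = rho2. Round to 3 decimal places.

-5.086

z1 = atanh(-0.371) = -0.389582,  z2 = atanh(0.170) = 0.171667
SE = √(1/(n1−3) + 1/(n2−3)) = √(1/151 + 1/180) = √(0.0066225 + 0.0055556) = √0.0121781 = 0.110354
z = (z1 − z2)/SE = (-0.389582 − 0.171667) / 0.110354 = -0.561249 / 0.110354 = -5.086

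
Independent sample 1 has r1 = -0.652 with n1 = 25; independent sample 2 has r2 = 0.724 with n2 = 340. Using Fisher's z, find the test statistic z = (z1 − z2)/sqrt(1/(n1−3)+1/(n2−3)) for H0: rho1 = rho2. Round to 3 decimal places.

Fisher z-transforms: z1 = atanh(-0.652) = -0.778770, z2 = atanh(0.724) = 0.916001; difference d = -1.694771
Var(d) = 1/22 + 1/337 = 0.0454545 + 0.0029674 = 0.0484219
z = d/√Var(d) = -1.694771 / √0.0484219 = -1.694771 / 0.220050 = -7.702

-7.702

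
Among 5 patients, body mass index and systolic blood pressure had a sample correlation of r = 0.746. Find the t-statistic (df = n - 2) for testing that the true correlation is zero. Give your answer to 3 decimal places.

1 − r² = 1 − 0.556516 = 0.443484;  √(1−r²) = 0.665946
√(n−2) = √3 = 1.732051
t = r·√(n−2)/√(1−r²) = 0.746 · 1.732051 / 0.665946 = 1.940

1.940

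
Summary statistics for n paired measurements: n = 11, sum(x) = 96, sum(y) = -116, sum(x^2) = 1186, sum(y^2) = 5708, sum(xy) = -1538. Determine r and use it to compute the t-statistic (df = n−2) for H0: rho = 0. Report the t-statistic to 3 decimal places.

-1.391

S_xy = nΣxy − ΣxΣy = 11·(-1538) − 96·(-116) = -16918 − (-11136) = -5782
S_xx = nΣx² − (Σx)² = 11·1186 − 96² = 13046 − 9216 = 3830
S_yy = nΣy² − (Σy)² = 11·5708 − (-116)² = 62788 − 13456 = 49332
r = S_xy / √(S_xx·S_yy) = -5782 / √(3830·49332) = -5782 / √188941560 = -5782 / 13745.6015 = -0.4206
t = r·√(n−2)/√(1−r²) = -0.4206·√9 / √(1−0.176904) = -1.261800 / 0.907246 = -1.391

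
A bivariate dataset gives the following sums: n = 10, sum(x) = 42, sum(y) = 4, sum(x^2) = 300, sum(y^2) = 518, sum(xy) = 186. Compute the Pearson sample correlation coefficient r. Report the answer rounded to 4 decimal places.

0.6697

S_xy = nΣxy − ΣxΣy = 10·186 − 42·4 = 1860 − 168 = 1692
S_xx = nΣx² − (Σx)² = 10·300 − 42² = 3000 − 1764 = 1236
S_yy = nΣy² − (Σy)² = 10·518 − 4² = 5180 − 16 = 5164
r = S_xy / √(S_xx·S_yy) = 1692 / √(1236·5164) = 1692 / √6382704 = 1692 / 2526.4014 = 0.6697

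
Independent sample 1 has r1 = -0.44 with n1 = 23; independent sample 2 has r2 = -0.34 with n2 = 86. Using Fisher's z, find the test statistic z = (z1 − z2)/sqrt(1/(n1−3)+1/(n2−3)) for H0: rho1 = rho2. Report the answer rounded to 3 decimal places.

-0.474

z1 = atanh(-0.44) = -0.472231,  z2 = atanh(-0.34) = -0.354093
SE = √(1/(n1−3) + 1/(n2−3)) = √(1/20 + 1/83) = √(0.0500000 + 0.0120482) = √0.0620482 = 0.249095
z = (z1 − z2)/SE = (-0.472231 − (-0.354093)) / 0.249095 = -0.118138 / 0.249095 = -0.474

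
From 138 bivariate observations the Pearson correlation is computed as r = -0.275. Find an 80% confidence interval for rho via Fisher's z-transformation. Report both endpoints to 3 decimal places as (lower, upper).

z_r = atanh(-0.275) = -0.282265;  SE = 1/√(n−3) = 1/√135 = 0.086066
z-limits: -0.282265 ± 1.282·0.086066 = -0.282265 ± 0.110337 = [-0.392602, -0.171928]
ρ-limits: (tanh -0.392602, tanh -0.171928) = (-0.374, -0.170)

(-0.374, -0.170)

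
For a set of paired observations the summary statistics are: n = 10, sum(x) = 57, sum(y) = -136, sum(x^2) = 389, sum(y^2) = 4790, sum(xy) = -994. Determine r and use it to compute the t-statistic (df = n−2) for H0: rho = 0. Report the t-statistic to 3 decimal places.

-1.650

Numerator: nΣxy − (Σx)(Σy) = 10·(-994) − (57)(-136) = -2188
Denominator: √[(nΣx²−(Σx)²)(nΣy²−(Σy)²)]
  nΣx²−(Σx)² = 10·389 − 3249 = 641;  nΣy²−(Σy)² = 10·4790 − 18496 = 29404
  √(641·29404) = √18847964 = 4341.4242
r = -2188 / 4341.4242 = -0.5040
t = r·√(n−2)/√(1−r²) = -0.5040·√8 / √(1−0.254016) = -1.425527 / 0.863704 = -1.650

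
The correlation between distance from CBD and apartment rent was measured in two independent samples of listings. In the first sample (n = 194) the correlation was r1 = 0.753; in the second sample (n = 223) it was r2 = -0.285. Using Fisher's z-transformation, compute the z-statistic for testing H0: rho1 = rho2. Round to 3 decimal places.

z1 = atanh(0.753) = 0.979848,  z2 = atanh(-0.285) = -0.293116
SE = √(1/(n1−3) + 1/(n2−3)) = √(1/191 + 1/220) = √(0.0052356 + 0.0045455) = √0.0097811 = 0.098899
z = (z1 − z2)/SE = (0.979848 − (-0.293116)) / 0.098899 = 1.272964 / 0.098899 = 12.871

12.871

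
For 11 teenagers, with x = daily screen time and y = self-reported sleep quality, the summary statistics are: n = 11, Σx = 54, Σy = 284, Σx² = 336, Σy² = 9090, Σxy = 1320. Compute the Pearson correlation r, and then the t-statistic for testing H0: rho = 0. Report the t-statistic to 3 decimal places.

Numerator: nΣxy − (Σx)(Σy) = 11·1320 − (54)(284) = -816
Denominator: √[(nΣx²−(Σx)²)(nΣy²−(Σy)²)]
  nΣx²−(Σx)² = 11·336 − 2916 = 780;  nΣy²−(Σy)² = 11·9090 − 80656 = 19334
  √(780·19334) = √15080520 = 3883.3645
r = -816 / 3883.3645 = -0.2101
t = r·√(n−2)/√(1−r²) = -0.2101·√9 / √(1−0.044142) = -0.630300 / 0.977680 = -0.645

-0.645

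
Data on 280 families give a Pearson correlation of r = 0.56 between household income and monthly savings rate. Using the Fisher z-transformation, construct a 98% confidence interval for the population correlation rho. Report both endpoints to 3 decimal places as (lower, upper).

Fisher z: z_r = atanh(r) = ½·ln((1+0.56)/(1−0.56)) = 0.632833
SE(z) = 1/√(n−3) = 1/√277 = 0.060084
98% ⇒ z* = 2.326; margin = 2.326·0.060084 = 0.139755
CI on z-scale: (0.493078, 0.772588)
Back-transform: tanh(0.493078) = 0.456656, tanh(0.772588) = 0.648432

(0.457, 0.648)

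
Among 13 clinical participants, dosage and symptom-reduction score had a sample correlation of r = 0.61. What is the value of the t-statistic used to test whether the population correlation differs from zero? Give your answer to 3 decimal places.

2.553

t = r·√(n−2) / √(1−r²) with r = 0.61, n = 13
  = 0.61·√11 / √(1 − 0.3721)
  = 0.61·3.316625 / 0.792401
  = 2.023141 / 0.792401 = 2.553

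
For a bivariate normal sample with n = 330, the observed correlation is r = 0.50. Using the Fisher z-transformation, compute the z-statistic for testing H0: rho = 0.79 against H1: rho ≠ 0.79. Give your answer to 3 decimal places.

Fisher z: atanh(0.50) = 0.549306, atanh(0.79) = 1.071432
z = (z_r − z_0)·√(n−3) = (0.549306 − 1.071432)·√327 = -0.522126 · 18.083141 = -9.442

-9.442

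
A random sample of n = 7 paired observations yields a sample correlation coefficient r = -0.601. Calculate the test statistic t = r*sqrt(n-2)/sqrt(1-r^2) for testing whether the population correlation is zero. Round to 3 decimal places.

1 − r² = 1 − 0.361201 = 0.638799;  √(1−r²) = 0.799249
√(n−2) = √5 = 2.236068
t = r·√(n−2)/√(1−r²) = -0.601 · 2.236068 / 0.799249 = -1.681

-1.681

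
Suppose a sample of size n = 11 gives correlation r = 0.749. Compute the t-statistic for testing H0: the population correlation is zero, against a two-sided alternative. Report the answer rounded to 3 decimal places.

1 − r² = 1 − 0.561001 = 0.438999;  √(1−r²) = 0.662570
√(n−2) = √9 = 3.000000
t = r·√(n−2)/√(1−r²) = 0.749 · 3.000000 / 0.662570 = 3.391

3.391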